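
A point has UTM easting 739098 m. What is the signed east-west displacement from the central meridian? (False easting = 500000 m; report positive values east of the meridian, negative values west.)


displacement = 739098 - 500000 = 239098 m

239098 m


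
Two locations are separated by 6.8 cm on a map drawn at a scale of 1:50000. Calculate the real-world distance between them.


ground = 6.8 cm * 50000 / 100 = 3400.0 m = 3.4 km

3.4 km


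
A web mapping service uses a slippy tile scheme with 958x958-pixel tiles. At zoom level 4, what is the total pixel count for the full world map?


tiles per axis = 2^4 = 16
total tiles = 16^2 = 256
pixels per axis = 16 * 958 = 15328
total pixels = 15328^2 = 234947584

234947584 pixels


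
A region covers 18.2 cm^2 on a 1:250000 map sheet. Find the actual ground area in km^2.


ground_area = 18.2 * (250000/100)^2 = 113750000.0 m^2 = 113.75 km^2

113.75 km^2


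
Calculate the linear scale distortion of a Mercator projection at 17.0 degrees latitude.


SF = 1 / cos(17.0) = 1 / 0.956305 = 1.046

1.046


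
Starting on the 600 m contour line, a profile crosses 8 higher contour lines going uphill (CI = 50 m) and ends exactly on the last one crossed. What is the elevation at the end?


elevation = 600 + 8 * 50 = 1000 m

1000 m


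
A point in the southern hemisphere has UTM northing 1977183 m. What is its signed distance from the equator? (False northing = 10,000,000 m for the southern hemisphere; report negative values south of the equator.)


For southern: actual = 1977183 - 10000000 = -8022817 m

-8022817 m


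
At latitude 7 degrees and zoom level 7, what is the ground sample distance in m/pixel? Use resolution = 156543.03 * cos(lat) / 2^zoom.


res = 156543.03 * cos(7) / 2^7 = 156543.03 * 0.99254615 / 128 = 1213.88 m/pixel

1213.88 m/pixel


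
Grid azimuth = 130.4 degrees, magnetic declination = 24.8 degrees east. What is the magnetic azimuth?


magnetic azimuth = grid azimuth - declination (east +ve)
mag_az = 130.4 - 24.8 = 105.6 degrees

105.6 degrees


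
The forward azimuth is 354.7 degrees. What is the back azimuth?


back azimuth = (354.7 + 180) mod 360 = 174.7 degrees

174.7 degrees


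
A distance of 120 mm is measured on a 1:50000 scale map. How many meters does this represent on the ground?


ground = 120 mm * 50000 / 1000 = 6000.0 m

6000.0 m


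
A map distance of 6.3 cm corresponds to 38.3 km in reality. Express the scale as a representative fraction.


ground = 38.3 km = 3830000 cm; RF denominator = ground / map = 3830000 / 6.3 ≈ 607937; RF = 1:607937

1:607937


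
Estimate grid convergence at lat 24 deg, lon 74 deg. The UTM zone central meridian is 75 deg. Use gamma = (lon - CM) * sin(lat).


gamma = (74 - 75) * sin(24) = -1 * 0.406737 = -0.407 degrees

-0.407 degrees


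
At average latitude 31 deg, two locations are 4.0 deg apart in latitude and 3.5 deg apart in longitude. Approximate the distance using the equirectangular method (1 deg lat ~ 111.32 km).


dlat_km = 4.0 * 111.32 = 445.28
dlon_km = 3.5 * 111.32 * cos(31) ≈ 333.97
dist = sqrt(445.28^2 + 333.97^2) ≈ 556.6 km

556.6 km


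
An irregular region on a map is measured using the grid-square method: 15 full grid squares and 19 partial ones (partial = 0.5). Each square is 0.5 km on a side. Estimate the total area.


effective squares = 15 + 19 * 0.5 = 24.5
area = 24.5 * 0.25 = 6.125 km^2

6.125 km^2


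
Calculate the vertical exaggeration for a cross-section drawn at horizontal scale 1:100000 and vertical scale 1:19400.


VE = horizontal_scale / vertical_scale = 100000 / 19400 ≈ 5.2

5.2x


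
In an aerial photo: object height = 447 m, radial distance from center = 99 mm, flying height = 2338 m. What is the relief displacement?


d = h * r / H = 447 * 99 / 2338 = 18.93 mm

18.93 mm


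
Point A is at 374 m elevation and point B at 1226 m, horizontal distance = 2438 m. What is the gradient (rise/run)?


gradient = (1226 - 374) / 2438 = 852 / 2438 = 0.3495

0.3495


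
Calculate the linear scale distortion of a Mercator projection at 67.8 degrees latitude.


SF = 1 / cos(67.8) = 1 / 0.377841 = 2.647

2.647


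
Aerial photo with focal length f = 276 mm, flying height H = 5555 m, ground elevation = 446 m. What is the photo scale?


scale = f / (H - h) = 276 mm / 5109 m = 276 / 5109000 = 1:18511

1:18511


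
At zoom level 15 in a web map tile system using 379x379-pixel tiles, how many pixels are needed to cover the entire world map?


tiles per axis = 2^15 = 32768
total tiles = 32768^2 = 1073741824
pixels per axis = 32768 * 379 = 12419072
total pixels = 12419072^2 = 154233349341184

154233349341184 pixels


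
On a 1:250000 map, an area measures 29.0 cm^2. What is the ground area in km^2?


ground_area = 29.0 * (250000/100)^2 = 181250000.0 m^2 = 181.25 km^2

181.25 km^2


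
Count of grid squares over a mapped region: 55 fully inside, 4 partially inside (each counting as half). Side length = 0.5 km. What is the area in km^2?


effective squares = 55 + 4 * 0.5 = 57.0
area = 57.0 * 0.25 = 14.25 km^2

14.25 km^2


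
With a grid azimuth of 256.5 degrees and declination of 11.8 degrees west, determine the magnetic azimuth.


magnetic azimuth = grid azimuth - declination (east +ve)
mag_az = 256.5 - -11.8 = 268.3 degrees

268.3 degrees


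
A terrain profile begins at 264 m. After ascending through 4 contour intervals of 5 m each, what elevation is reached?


elevation = 264 + 4 * 5 = 284 m

284 m


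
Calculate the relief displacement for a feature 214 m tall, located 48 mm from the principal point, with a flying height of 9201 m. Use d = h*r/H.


d = h * r / H = 214 * 48 / 9201 = 1.12 mm

1.12 mm


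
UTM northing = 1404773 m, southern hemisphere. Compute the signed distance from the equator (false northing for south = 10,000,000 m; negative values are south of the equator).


For southern: actual = 1404773 - 10000000 = -8595227 m

-8595227 m


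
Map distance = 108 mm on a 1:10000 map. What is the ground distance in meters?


ground = 108 mm * 10000 / 1000 = 1080.0 m

1080.0 m


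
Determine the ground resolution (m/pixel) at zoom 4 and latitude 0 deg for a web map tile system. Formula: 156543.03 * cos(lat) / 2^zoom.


res = 156543.03 * cos(0) / 2^4 = 156543.03 * 1.0 / 16 = 9783.94 m/pixel

9783.94 m/pixel


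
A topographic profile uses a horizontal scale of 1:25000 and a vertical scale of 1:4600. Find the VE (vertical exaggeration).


VE = horizontal_scale / vertical_scale = 25000 / 4600 ≈ 5.4

5.4x


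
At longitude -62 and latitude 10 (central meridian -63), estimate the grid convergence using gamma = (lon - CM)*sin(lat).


gamma = (-62 - -63) * sin(10) = 1 * 0.173648 = 0.174 degrees

0.174 degrees


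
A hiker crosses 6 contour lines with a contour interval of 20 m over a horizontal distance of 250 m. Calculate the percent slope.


elevation change = 6 * 20 = 120 m
slope = 120 / 250 * 100 = 48.0%

48.0%


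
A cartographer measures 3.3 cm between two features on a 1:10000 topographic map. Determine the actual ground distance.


ground = 3.3 cm * 10000 / 100 = 330.0 m

330.0 m


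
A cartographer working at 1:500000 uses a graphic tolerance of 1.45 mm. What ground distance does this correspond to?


ground = 1.45 mm * 500000 / 1000 = 725.0 m

725.0 m


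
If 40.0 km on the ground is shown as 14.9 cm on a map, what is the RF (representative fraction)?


ground = 40.0 km = 4000000 cm; RF denominator = ground / map = 4000000 / 14.9 ≈ 268456; RF = 1:268456

1:268456


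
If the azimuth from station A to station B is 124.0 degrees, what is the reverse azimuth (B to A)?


back azimuth = (124.0 + 180) mod 360 = 304.0 degrees

304.0 degrees


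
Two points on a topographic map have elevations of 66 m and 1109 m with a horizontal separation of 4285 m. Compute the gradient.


gradient = (1109 - 66) / 4285 = 1043 / 4285 = 0.2434

0.2434


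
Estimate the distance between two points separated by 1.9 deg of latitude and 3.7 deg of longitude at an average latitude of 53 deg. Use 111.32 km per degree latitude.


dlat_km = 1.9 * 111.32 = 211.508
dlon_km = 3.7 * 111.32 * cos(53) ≈ 247.878
dist = sqrt(211.508^2 + 247.878^2) ≈ 325.9 km

325.9 km


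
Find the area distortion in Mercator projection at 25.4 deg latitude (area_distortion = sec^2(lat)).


area_distortion = 1/cos^2(25.4) = 1.225

1.225


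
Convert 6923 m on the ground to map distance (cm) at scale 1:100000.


map_cm = 6923 * 100 / 100000 = 6.923 cm ≈ 6.92 cm

6.92 cm


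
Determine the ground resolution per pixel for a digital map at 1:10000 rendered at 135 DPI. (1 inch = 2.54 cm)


pixel_cm = 2.54 / 135 ≈ 0.018815 cm
ground = pixel_cm * 10000 / 100 = 2.54 * 10000 / (135 * 100) = 25400 / 13500 ≈ 1.88 m

1.88 m


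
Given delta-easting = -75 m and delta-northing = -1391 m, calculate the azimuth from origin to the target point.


az = atan2(-75, -1391) = -176.9 deg
adjusted to 0-360: 183.1 degrees

183.1 degrees


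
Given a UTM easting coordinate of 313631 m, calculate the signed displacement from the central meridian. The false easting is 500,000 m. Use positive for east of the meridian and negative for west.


displacement = 313631 - 500000 = -186369 m

-186369 m


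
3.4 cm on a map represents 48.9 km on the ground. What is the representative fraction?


ground = 48.9 km = 4890000 cm; RF denominator = ground / map = 4890000 / 3.4 ≈ 1438235; RF = 1:1438235

1:1438235


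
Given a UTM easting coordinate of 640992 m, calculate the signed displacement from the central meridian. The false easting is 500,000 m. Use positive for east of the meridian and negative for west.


displacement = 640992 - 500000 = 140992 m

140992 m


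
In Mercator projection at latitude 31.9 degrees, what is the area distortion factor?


area_distortion = 1/cos^2(31.9) = 1.387

1.387


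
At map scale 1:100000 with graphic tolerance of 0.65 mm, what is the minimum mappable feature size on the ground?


ground = 0.65 mm * 100000 / 1000 = 65.0 m

65.0 m


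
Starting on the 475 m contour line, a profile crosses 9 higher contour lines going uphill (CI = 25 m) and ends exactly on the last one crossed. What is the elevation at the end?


elevation = 475 + 9 * 25 = 700 m

700 m


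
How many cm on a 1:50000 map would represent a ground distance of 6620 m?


map_cm = 6620 * 100 / 50000 = 13.24 cm

13.24 cm


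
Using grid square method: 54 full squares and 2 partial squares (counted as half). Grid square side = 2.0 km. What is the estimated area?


effective squares = 54 + 2 * 0.5 = 55.0
area = 55.0 * 4.0 = 220.0 km^2

220.0 km^2


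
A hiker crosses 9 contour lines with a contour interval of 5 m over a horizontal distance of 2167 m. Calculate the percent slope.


elevation change = 9 * 5 = 45 m
slope = 45 / 2167 * 100 = 2.1%

2.1%


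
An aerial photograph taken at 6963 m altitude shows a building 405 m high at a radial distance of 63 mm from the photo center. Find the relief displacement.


d = h * r / H = 405 * 63 / 6963 = 3.66 mm

3.66 mm


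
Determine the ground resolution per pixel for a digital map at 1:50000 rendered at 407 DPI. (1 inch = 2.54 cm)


pixel_cm = 2.54 / 407 ≈ 0.006241 cm
ground = pixel_cm * 50000 / 100 = 2.54 * 50000 / (407 * 100) = 127000 / 40700 ≈ 3.12 m

3.12 m


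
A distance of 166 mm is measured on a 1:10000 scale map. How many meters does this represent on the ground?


ground = 166 mm * 10000 / 1000 = 1660.0 m

1660.0 m


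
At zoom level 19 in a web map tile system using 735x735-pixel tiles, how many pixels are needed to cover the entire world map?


tiles per axis = 2^19 = 524288
total tiles = 524288^2 = 274877906944
pixels per axis = 524288 * 735 = 385351680
total pixels = 385351680^2 = 148495917278822400

148495917278822400 pixels


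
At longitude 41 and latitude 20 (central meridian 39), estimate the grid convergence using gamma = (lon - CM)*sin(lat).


gamma = (41 - 39) * sin(20) = 2 * 0.34202 = 0.684 degrees

0.684 degrees


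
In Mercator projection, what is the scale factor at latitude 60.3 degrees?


SF = 1 / cos(60.3) = 1 / 0.495459 = 2.018

2.018


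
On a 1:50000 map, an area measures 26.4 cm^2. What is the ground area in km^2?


ground_area = 26.4 * (50000/100)^2 = 6600000.0 m^2 = 6.6 km^2

6.6 km^2


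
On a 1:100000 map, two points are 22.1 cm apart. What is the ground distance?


ground = 22.1 cm * 100000 / 100 = 22100.0 m = 22.1 km

22.1 km


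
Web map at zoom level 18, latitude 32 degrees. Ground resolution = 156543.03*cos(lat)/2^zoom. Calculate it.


res = 156543.03 * cos(32) / 2^18 = 156543.03 * 0.8480481 / 262144 = 0.51 m/pixel

0.51 m/pixel


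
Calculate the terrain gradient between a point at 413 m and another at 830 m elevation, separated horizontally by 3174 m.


gradient = (830 - 413) / 3174 = 417 / 3174 = 0.1314

0.1314


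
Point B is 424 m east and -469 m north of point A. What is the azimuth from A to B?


az = atan2(424, -469) = 137.9 deg
adjusted to 0-360: 137.9 degrees

137.9 degrees


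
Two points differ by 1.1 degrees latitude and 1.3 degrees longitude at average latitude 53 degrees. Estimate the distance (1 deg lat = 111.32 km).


dlat_km = 1.1 * 111.32 = 122.452
dlon_km = 1.3 * 111.32 * cos(53) ≈ 87.092
dist = sqrt(122.452^2 + 87.092^2) ≈ 150.3 km

150.3 km


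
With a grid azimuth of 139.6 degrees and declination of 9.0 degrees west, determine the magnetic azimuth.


magnetic azimuth = grid azimuth - declination (east +ve)
mag_az = 139.6 - -9.0 = 148.6 degrees

148.6 degrees


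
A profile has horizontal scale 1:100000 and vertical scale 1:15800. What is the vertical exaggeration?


VE = horizontal_scale / vertical_scale = 100000 / 15800 ≈ 6.3

6.3x


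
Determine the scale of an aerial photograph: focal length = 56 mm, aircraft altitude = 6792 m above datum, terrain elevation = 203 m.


scale = f / (H - h) = 56 mm / 6589 m = 56 / 6589000 = 1:117661

1:117661


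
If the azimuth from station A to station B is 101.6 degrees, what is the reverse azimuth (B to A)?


back azimuth = (101.6 + 180) mod 360 = 281.6 degrees

281.6 degrees


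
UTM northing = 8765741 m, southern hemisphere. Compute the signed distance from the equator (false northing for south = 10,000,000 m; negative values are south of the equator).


For southern: actual = 8765741 - 10000000 = -1234259 m

-1234259 m


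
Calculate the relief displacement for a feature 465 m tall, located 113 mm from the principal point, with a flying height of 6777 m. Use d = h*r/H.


d = h * r / H = 465 * 113 / 6777 = 7.75 mm

7.75 mm


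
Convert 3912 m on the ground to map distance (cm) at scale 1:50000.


map_cm = 3912 * 100 / 50000 = 7.824 cm ≈ 7.82 cm

7.82 cm


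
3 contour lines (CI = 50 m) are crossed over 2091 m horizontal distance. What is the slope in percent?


elevation change = 3 * 50 = 150 m
slope = 150 / 2091 * 100 = 7.2%

7.2%


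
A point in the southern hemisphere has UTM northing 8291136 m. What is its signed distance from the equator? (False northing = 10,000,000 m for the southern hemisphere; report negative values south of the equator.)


For southern: actual = 8291136 - 10000000 = -1708864 m

-1708864 m


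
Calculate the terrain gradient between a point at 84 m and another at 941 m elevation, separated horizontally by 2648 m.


gradient = (941 - 84) / 2648 = 857 / 2648 = 0.3236

0.3236


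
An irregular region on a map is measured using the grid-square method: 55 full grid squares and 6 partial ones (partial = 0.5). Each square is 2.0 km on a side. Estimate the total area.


effective squares = 55 + 6 * 0.5 = 58.0
area = 58.0 * 4.0 = 232.0 km^2

232.0 km^2


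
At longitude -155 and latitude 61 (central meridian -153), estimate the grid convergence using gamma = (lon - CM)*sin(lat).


gamma = (-155 - -153) * sin(61) = -2 * 0.87462 = -1.749 degrees

-1.749 degrees


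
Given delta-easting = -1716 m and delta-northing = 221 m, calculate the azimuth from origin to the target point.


az = atan2(-1716, 221) = -82.7 deg
adjusted to 0-360: 277.3 degrees

277.3 degrees


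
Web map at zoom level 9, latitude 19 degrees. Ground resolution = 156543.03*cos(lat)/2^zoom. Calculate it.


res = 156543.03 * cos(19) / 2^9 = 156543.03 * 0.94551858 / 512 = 289.09 m/pixel

289.09 m/pixel


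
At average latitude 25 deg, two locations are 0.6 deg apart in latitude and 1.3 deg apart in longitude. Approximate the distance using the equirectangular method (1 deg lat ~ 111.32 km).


dlat_km = 0.6 * 111.32 = 66.792
dlon_km = 1.3 * 111.32 * cos(25) ≈ 131.157
dist = sqrt(66.792^2 + 131.157^2) ≈ 147.2 km

147.2 km


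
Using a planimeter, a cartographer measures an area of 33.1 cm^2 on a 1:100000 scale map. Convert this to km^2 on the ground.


ground_area = 33.1 * (100000/100)^2 = 33100000.0 m^2 = 33.1 km^2

33.1 km^2


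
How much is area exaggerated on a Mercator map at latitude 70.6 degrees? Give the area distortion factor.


area_distortion = 1/cos^2(70.6) = 9.064

9.064


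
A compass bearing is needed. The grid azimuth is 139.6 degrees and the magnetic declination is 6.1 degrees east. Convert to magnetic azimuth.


magnetic azimuth = grid azimuth - declination (east +ve)
mag_az = 139.6 - 6.1 = 133.5 degrees

133.5 degrees


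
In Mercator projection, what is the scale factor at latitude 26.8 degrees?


SF = 1 / cos(26.8) = 1 / 0.892586 = 1.12

1.12


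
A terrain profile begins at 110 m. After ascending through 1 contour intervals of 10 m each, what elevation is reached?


elevation = 110 + 1 * 10 = 120 m

120 m


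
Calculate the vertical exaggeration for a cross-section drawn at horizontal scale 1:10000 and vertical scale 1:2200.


VE = horizontal_scale / vertical_scale = 10000 / 2200 ≈ 4.5

4.5x


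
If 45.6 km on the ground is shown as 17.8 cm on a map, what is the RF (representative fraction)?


ground = 45.6 km = 4560000 cm; RF denominator = ground / map = 4560000 / 17.8 ≈ 256180; RF = 1:256180

1:256180


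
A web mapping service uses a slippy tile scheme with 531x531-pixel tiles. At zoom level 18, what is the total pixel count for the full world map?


tiles per axis = 2^18 = 262144
total tiles = 262144^2 = 68719476736
pixels per axis = 262144 * 531 = 139198464
total pixels = 139198464^2 = 19376212379959296

19376212379959296 pixels


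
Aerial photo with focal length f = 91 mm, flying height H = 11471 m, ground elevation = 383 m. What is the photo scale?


scale = f / (H - h) = 91 mm / 11088 m = 91 / 11088000 = 1:121846

1:121846


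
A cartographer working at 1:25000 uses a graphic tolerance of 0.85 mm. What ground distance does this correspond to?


ground = 0.85 mm * 25000 / 1000 = 21.25 m

21.25 m


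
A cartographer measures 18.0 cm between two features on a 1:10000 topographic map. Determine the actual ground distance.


ground = 18.0 cm * 10000 / 100 = 1800.0 m = 1.8 km

1.8 km


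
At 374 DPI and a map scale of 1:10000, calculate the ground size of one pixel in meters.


pixel_cm = 2.54 / 374 ≈ 0.006791 cm
ground = pixel_cm * 10000 / 100 = 2.54 * 10000 / (374 * 100) = 25400 / 37400 ≈ 0.68 m

0.68 m


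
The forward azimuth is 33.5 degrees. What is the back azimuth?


back azimuth = (33.5 + 180) mod 360 = 213.5 degrees

213.5 degrees


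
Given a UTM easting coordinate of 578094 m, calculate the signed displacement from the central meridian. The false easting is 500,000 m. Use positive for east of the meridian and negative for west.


displacement = 578094 - 500000 = 78094 m

78094 m


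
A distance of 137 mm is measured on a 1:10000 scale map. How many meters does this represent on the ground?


ground = 137 mm * 10000 / 1000 = 1370.0 m

1370.0 m


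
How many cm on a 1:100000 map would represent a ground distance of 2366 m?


map_cm = 2366 * 100 / 100000 = 2.366 cm ≈ 2.37 cm

2.37 cm


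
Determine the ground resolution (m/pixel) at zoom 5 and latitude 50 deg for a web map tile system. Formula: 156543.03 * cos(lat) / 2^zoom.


res = 156543.03 * cos(50) / 2^5 = 156543.03 * 0.64278761 / 32 = 3144.5 m/pixel

3144.5 m/pixel


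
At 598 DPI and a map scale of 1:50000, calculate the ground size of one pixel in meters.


pixel_cm = 2.54 / 598 ≈ 0.004247 cm
ground = pixel_cm * 50000 / 100 = 2.54 * 50000 / (598 * 100) = 127000 / 59800 ≈ 2.12 m

2.12 m


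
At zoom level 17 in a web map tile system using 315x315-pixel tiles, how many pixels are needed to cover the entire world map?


tiles per axis = 2^17 = 131072
total tiles = 131072^2 = 17179869184
pixels per axis = 131072 * 315 = 41287680
total pixels = 41287680^2 = 1704672519782400

1704672519782400 pixels


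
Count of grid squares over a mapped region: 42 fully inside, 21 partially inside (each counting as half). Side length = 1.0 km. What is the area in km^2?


effective squares = 42 + 21 * 0.5 = 52.5
area = 52.5 * 1.0 = 52.5 km^2

52.5 km^2


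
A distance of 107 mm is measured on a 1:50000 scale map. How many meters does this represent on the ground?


ground = 107 mm * 50000 / 1000 = 5350.0 m

5350.0 m


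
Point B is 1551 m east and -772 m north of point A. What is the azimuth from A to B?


az = atan2(1551, -772) = 116.5 deg
adjusted to 0-360: 116.5 degrees

116.5 degrees


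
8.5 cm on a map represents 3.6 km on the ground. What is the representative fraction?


ground = 3.6 km = 360000 cm; RF denominator = ground / map = 360000 / 8.5 ≈ 42353; RF = 1:42353

1:42353


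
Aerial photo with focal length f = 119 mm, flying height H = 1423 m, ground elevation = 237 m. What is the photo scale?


scale = f / (H - h) = 119 mm / 1186 m = 119 / 1186000 = 1:9966

1:9966


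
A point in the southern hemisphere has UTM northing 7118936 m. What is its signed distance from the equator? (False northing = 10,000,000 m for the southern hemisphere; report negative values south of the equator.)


For southern: actual = 7118936 - 10000000 = -2881064 m

-2881064 m


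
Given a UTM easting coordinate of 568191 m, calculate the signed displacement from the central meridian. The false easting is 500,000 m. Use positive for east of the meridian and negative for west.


displacement = 568191 - 500000 = 68191 m

68191 m


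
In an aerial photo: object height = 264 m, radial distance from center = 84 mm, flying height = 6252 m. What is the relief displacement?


d = h * r / H = 264 * 84 / 6252 = 3.55 mm

3.55 mm


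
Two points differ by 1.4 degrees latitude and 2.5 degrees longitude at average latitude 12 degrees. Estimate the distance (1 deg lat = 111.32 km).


dlat_km = 1.4 * 111.32 = 155.848
dlon_km = 2.5 * 111.32 * cos(12) ≈ 272.218
dist = sqrt(155.848^2 + 272.218^2) ≈ 313.7 km

313.7 km


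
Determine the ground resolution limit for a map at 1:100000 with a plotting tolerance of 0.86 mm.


ground = 0.86 mm * 100000 / 1000 = 86.0 m

86.0 m


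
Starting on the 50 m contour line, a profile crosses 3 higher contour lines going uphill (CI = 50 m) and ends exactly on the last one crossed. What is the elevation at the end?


elevation = 50 + 3 * 50 = 200 m

200 m


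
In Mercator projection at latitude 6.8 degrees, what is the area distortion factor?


area_distortion = 1/cos^2(6.8) = 1.014

1.014


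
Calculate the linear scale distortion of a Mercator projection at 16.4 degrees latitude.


SF = 1 / cos(16.4) = 1 / 0.959314 = 1.042

1.042


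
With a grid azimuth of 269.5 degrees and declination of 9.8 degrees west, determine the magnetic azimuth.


magnetic azimuth = grid azimuth - declination (east +ve)
mag_az = 269.5 - -9.8 = 279.3 degrees

279.3 degrees


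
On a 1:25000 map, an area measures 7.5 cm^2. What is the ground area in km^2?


ground_area = 7.5 * (25000/100)^2 = 468750.0 m^2 = 0.46875 km^2 ≈ 0.469 km^2

0.469 km^2


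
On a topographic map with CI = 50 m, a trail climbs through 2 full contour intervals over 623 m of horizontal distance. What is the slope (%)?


elevation change = 2 * 50 = 100 m
slope = 100 / 623 * 100 = 16.1%

16.1%


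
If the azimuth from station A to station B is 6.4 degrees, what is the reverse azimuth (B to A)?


back azimuth = (6.4 + 180) mod 360 = 186.4 degrees

186.4 degrees


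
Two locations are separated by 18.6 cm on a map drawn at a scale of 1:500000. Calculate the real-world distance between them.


ground = 18.6 cm * 500000 / 100 = 93000.0 m = 93.0 km

93.0 km


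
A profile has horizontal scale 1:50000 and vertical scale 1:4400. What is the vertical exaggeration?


VE = horizontal_scale / vertical_scale = 50000 / 4400 ≈ 11.4

11.4x


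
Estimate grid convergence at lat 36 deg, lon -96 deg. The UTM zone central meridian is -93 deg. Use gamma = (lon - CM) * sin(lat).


gamma = (-96 - -93) * sin(36) = -3 * 0.587785 = -1.763 degrees

-1.763 degrees


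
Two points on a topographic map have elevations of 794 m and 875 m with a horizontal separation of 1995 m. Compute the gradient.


gradient = (875 - 794) / 1995 = 81 / 1995 = 0.0406

0.0406


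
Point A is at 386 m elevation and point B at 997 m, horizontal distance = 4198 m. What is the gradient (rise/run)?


gradient = (997 - 386) / 4198 = 611 / 4198 = 0.1455

0.1455


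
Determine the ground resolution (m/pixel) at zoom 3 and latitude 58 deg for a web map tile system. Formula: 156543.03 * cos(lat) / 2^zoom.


res = 156543.03 * cos(58) / 2^3 = 156543.03 * 0.52991926 / 8 = 10369.4 m/pixel

10369.4 m/pixel


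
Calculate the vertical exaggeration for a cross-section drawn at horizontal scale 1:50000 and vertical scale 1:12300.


VE = horizontal_scale / vertical_scale = 50000 / 12300 ≈ 4.1

4.1x


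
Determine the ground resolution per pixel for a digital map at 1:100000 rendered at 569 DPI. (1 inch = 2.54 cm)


pixel_cm = 2.54 / 569 ≈ 0.004464 cm
ground = pixel_cm * 100000 / 100 = 2.54 * 100000 / (569 * 100) = 254000 / 56900 ≈ 4.46 m

4.46 m


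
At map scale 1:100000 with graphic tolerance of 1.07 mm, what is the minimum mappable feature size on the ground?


ground = 1.07 mm * 100000 / 1000 = 107.0 m

107.0 m


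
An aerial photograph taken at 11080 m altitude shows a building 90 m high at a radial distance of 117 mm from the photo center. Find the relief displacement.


d = h * r / H = 90 * 117 / 11080 = 0.95 mm

0.95 mm


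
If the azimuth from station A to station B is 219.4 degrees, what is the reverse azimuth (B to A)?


back azimuth = (219.4 + 180) mod 360 = 39.4 degrees

39.4 degrees


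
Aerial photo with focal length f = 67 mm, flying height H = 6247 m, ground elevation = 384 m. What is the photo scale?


scale = f / (H - h) = 67 mm / 5863 m = 67 / 5863000 = 1:87507

1:87507


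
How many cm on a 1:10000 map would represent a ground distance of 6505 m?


map_cm = 6505 * 100 / 10000 = 65.05 cm

65.05 cm


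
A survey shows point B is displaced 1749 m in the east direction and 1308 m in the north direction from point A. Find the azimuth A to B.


az = atan2(1749, 1308) = 53.2 deg
adjusted to 0-360: 53.2 degrees

53.2 degrees


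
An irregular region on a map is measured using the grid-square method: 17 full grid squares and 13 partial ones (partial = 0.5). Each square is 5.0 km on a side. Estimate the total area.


effective squares = 17 + 13 * 0.5 = 23.5
area = 23.5 * 25.0 = 587.5 km^2

587.5 km^2


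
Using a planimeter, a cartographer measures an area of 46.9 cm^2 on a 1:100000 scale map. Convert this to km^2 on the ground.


ground_area = 46.9 * (100000/100)^2 = 46900000.0 m^2 = 46.9 km^2

46.9 km^2


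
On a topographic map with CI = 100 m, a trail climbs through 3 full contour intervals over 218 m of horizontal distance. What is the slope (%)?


elevation change = 3 * 100 = 300 m
slope = 300 / 218 * 100 = 137.6%

137.6%


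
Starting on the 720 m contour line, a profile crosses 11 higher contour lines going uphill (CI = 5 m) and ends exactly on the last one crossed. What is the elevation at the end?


elevation = 720 + 11 * 5 = 775 m

775 m


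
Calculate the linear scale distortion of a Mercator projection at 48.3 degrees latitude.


SF = 1 / cos(48.3) = 1 / 0.66523 = 1.503

1.503


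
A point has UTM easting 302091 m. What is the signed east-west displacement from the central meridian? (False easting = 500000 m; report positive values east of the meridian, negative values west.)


displacement = 302091 - 500000 = -197909 m

-197909 m


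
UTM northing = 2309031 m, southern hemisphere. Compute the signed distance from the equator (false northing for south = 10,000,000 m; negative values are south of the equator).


For southern: actual = 2309031 - 10000000 = -7690969 m

-7690969 m


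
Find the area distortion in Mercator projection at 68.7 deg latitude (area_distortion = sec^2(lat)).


area_distortion = 1/cos^2(68.7) = 7.579

7.579


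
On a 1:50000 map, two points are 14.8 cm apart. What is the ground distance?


ground = 14.8 cm * 50000 / 100 = 7400.0 m = 7.4 km

7.4 km


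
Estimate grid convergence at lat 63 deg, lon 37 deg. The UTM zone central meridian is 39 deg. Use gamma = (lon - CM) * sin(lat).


gamma = (37 - 39) * sin(63) = -2 * 0.891007 = -1.782 degrees

-1.782 degrees


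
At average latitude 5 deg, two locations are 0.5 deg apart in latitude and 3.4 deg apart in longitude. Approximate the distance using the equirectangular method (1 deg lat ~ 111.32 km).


dlat_km = 0.5 * 111.32 = 55.66
dlon_km = 3.4 * 111.32 * cos(5) ≈ 377.048
dist = sqrt(55.66^2 + 377.048^2) ≈ 381.1 km

381.1 km


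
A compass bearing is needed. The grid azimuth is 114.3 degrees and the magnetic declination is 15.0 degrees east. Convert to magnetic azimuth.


magnetic azimuth = grid azimuth - declination (east +ve)
mag_az = 114.3 - 15.0 = 99.3 degrees

99.3 degrees


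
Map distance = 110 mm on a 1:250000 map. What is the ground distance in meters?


ground = 110 mm * 250000 / 1000 = 27500.0 m

27500.0 m


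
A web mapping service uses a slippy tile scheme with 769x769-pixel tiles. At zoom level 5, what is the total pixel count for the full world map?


tiles per axis = 2^5 = 32
total tiles = 32^2 = 1024
pixels per axis = 32 * 769 = 24608
total pixels = 24608^2 = 605553664

605553664 pixels


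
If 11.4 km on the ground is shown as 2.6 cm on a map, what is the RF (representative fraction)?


ground = 11.4 km = 1140000 cm; RF denominator = ground / map = 1140000 / 2.6 ≈ 438462; RF = 1:438462

1:438462


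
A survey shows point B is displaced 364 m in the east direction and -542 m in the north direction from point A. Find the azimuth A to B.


az = atan2(364, -542) = 146.1 deg
adjusted to 0-360: 146.1 degrees

146.1 degrees


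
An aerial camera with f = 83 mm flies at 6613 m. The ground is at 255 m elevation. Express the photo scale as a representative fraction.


scale = f / (H - h) = 83 mm / 6358 m = 83 / 6358000 = 1:76602

1:76602


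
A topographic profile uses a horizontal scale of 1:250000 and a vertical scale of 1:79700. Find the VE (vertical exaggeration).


VE = horizontal_scale / vertical_scale = 250000 / 79700 ≈ 3.1

3.1x


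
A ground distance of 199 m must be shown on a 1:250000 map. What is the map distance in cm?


map_cm = 199 * 100 / 250000 = 0.0796 cm ≈ 0.08 cm

0.08 cm


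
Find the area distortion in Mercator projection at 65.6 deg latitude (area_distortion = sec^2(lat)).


area_distortion = 1/cos^2(65.6) = 5.86

5.86


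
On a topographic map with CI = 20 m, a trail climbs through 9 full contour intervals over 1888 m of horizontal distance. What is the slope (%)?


elevation change = 9 * 20 = 180 m
slope = 180 / 1888 * 100 = 9.5%

9.5%


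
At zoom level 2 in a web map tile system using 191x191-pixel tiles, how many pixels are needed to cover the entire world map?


tiles per axis = 2^2 = 4
total tiles = 4^2 = 16
pixels per axis = 4 * 191 = 764
total pixels = 764^2 = 583696

583696 pixels


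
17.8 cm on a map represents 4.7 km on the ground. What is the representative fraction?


ground = 4.7 km = 470000 cm; RF denominator = ground / map = 470000 / 17.8 ≈ 26404; RF = 1:26404

1:26404


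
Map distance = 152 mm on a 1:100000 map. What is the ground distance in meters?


ground = 152 mm * 100000 / 1000 = 15200.0 m

15200.0 m


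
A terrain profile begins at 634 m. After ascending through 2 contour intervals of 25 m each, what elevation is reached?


elevation = 634 + 2 * 25 = 684 m

684 m


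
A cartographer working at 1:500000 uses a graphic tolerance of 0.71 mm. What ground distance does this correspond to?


ground = 0.71 mm * 500000 / 1000 = 355.0 m

355.0 m


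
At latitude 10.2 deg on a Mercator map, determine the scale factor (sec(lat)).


SF = 1 / cos(10.2) = 1 / 0.984196 = 1.016

1.016


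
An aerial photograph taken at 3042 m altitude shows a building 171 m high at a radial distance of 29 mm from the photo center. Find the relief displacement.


d = h * r / H = 171 * 29 / 3042 = 1.63 mm

1.63 mm


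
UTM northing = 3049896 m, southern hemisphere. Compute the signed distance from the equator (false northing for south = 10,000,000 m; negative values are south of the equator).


For southern: actual = 3049896 - 10000000 = -6950104 m

-6950104 m


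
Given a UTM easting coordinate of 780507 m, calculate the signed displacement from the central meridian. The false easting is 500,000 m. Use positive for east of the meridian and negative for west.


displacement = 780507 - 500000 = 280507 m

280507 m


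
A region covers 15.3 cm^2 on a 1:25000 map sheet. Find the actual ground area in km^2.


ground_area = 15.3 * (25000/100)^2 = 956250.0 m^2 = 0.95625 km^2 ≈ 0.956 km^2

0.956 km^2


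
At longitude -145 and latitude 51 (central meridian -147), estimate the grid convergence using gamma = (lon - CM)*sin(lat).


gamma = (-145 - -147) * sin(51) = 2 * 0.777146 = 1.554 degrees

1.554 degrees


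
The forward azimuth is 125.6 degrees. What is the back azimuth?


back azimuth = (125.6 + 180) mod 360 = 305.6 degrees

305.6 degrees


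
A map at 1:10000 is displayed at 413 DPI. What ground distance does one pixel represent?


pixel_cm = 2.54 / 413 ≈ 0.00615 cm
ground = pixel_cm * 10000 / 100 = 2.54 * 10000 / (413 * 100) = 25400 / 41300 ≈ 0.62 m

0.62 m


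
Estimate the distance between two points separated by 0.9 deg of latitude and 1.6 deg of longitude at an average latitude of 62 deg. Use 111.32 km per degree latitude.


dlat_km = 0.9 * 111.32 = 100.188
dlon_km = 1.6 * 111.32 * cos(62) ≈ 83.619
dist = sqrt(100.188^2 + 83.619^2) ≈ 130.5 km

130.5 km


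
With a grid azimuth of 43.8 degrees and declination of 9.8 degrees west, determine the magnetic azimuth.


magnetic azimuth = grid azimuth - declination (east +ve)
mag_az = 43.8 - -9.8 = 53.6 degrees

53.6 degrees


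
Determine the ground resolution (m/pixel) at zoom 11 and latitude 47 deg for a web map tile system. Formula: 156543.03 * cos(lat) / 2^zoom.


res = 156543.03 * cos(47) / 2^11 = 156543.03 * 0.68199836 / 2048 = 52.13 m/pixel

52.13 m/pixel


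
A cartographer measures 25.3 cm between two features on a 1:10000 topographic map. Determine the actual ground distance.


ground = 25.3 cm * 10000 / 100 = 2530.0 m = 2.53 km

2.53 km


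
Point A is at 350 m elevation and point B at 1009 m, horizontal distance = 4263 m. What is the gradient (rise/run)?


gradient = (1009 - 350) / 4263 = 659 / 4263 = 0.1546

0.1546


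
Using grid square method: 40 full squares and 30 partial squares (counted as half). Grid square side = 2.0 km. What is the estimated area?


effective squares = 40 + 30 * 0.5 = 55.0
area = 55.0 * 4.0 = 220.0 km^2

220.0 km^2


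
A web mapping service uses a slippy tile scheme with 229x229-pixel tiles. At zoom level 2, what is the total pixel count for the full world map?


tiles per axis = 2^2 = 4
total tiles = 4^2 = 16
pixels per axis = 4 * 229 = 916
total pixels = 916^2 = 839056

839056 pixels


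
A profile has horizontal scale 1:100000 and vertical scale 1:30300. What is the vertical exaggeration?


VE = horizontal_scale / vertical_scale = 100000 / 30300 ≈ 3.3

3.3x


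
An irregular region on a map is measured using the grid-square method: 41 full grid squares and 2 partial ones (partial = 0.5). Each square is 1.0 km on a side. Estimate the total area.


effective squares = 41 + 2 * 0.5 = 42.0
area = 42.0 * 1.0 = 42.0 km^2

42.0 km^2


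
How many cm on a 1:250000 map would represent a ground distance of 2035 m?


map_cm = 2035 * 100 / 250000 = 0.814 cm ≈ 0.81 cm

0.81 cm


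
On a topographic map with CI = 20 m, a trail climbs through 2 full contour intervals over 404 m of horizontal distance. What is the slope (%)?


elevation change = 2 * 20 = 40 m
slope = 40 / 404 * 100 = 9.9%

9.9%


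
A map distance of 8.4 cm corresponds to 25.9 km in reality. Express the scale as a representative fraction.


ground = 25.9 km = 2590000 cm; RF denominator = ground / map = 2590000 / 8.4 ≈ 308333; RF = 1:308333

1:308333


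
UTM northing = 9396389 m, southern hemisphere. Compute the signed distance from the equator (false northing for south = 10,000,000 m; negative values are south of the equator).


For southern: actual = 9396389 - 10000000 = -603611 m

-603611 m


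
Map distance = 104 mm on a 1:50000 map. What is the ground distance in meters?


ground = 104 mm * 50000 / 1000 = 5200.0 m

5200.0 m


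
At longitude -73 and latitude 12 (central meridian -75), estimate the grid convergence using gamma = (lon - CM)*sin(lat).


gamma = (-73 - -75) * sin(12) = 2 * 0.207912 = 0.416 degrees

0.416 degrees


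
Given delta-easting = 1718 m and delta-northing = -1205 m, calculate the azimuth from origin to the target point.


az = atan2(1718, -1205) = 125.0 deg
adjusted to 0-360: 125.0 degrees

125.0 degrees


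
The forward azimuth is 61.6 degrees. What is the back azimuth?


back azimuth = (61.6 + 180) mod 360 = 241.6 degrees

241.6 degrees


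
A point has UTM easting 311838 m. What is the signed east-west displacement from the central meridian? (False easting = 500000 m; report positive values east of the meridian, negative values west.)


displacement = 311838 - 500000 = -188162 m

-188162 m


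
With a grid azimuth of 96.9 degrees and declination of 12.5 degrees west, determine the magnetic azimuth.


magnetic azimuth = grid azimuth - declination (east +ve)
mag_az = 96.9 - -12.5 = 109.4 degrees

109.4 degrees


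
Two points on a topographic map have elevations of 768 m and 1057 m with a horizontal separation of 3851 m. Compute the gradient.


gradient = (1057 - 768) / 3851 = 289 / 3851 = 0.075

0.075


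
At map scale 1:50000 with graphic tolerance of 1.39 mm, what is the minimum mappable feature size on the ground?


ground = 1.39 mm * 50000 / 1000 = 69.5 m

69.5 m


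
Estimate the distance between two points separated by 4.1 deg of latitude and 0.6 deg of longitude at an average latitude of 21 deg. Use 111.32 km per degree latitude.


dlat_km = 4.1 * 111.32 = 456.412
dlon_km = 0.6 * 111.32 * cos(21) ≈ 62.356
dist = sqrt(456.412^2 + 62.356^2) ≈ 460.7 km

460.7 km


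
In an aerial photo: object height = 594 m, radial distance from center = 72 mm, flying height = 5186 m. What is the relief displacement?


d = h * r / H = 594 * 72 / 5186 = 8.25 mm

8.25 mm
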